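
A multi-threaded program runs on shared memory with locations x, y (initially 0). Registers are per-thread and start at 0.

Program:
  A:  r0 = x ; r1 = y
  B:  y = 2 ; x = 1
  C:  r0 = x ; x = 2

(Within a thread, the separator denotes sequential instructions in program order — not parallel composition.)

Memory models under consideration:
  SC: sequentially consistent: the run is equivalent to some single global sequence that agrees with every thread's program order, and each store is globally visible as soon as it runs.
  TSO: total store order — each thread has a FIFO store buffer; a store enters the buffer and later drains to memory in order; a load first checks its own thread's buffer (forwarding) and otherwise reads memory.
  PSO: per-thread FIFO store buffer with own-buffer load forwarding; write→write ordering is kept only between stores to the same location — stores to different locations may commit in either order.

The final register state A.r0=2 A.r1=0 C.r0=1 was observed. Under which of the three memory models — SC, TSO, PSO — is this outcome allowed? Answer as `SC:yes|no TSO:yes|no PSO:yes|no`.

SC:no TSO:no PSO:yes

outcome vector order: (A.r0,A.r1,C.r0)
SC: 9 outcomes — {000; 001; 020; 021; 120; 121; 200; 220; 221}
TSO: 9 outcomes — {000; 001; 020; 021; 120; 121; 200; 220; 221}
PSO: 12 outcomes — {000; 001; 020; 021; 100; 101; 120; 121; 200; 201; 220; 221}
target 201 ∈ {PSO}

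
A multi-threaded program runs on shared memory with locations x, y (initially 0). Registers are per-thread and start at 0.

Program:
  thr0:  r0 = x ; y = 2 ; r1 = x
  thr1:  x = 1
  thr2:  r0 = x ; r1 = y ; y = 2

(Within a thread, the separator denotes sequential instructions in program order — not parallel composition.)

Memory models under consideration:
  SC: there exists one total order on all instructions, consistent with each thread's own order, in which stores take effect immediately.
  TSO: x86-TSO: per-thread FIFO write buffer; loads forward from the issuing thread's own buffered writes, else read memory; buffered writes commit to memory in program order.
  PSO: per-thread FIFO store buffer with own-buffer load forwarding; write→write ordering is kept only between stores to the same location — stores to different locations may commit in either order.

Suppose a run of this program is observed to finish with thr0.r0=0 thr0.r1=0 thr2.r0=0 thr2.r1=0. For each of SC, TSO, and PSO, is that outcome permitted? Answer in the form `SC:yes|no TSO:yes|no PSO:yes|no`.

SC:yes TSO:yes PSO:yes

outcome vector order: (thr0.r0,thr0.r1,thr2.r0,thr2.r1)
SC: 11 outcomes — {(0,0,0,0); (0,0,0,2); (0,0,1,2); (0,1,0,0); (0,1,0,2); (0,1,1,0); (0,1,1,2); (1,1,0,0); (1,1,0,2); (1,1,1,0); (1,1,1,2)}
TSO: 12 outcomes — {(0,0,0,0); (0,0,0,2); (0,0,1,0); (0,0,1,2); (0,1,0,0); (0,1,0,2); (0,1,1,0); (0,1,1,2); (1,1,0,0); (1,1,0,2); (1,1,1,0); (1,1,1,2)}
PSO: 12 outcomes — {(0,0,0,0); (0,0,0,2); (0,0,1,0); (0,0,1,2); (0,1,0,0); (0,1,0,2); (0,1,1,0); (0,1,1,2); (1,1,0,0); (1,1,0,2); (1,1,1,0); (1,1,1,2)}
target (0,0,0,0) ∈ {SC,TSO,PSO}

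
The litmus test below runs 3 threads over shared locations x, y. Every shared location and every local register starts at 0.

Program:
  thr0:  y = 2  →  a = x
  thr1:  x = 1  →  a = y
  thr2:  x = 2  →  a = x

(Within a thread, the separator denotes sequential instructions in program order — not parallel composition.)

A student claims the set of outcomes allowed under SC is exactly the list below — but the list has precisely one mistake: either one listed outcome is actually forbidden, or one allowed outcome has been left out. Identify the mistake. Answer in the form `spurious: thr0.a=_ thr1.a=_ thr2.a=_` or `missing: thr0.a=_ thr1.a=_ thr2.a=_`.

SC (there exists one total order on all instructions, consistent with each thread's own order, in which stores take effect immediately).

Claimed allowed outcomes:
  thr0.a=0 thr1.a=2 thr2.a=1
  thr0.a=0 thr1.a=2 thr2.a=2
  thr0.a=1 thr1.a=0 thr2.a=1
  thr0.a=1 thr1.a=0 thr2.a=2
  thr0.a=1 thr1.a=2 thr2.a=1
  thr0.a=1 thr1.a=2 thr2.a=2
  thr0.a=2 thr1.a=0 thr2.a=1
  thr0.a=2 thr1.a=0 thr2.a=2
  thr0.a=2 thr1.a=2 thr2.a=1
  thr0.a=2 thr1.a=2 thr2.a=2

spurious: thr0.a=2 thr1.a=0 thr2.a=1

outcome vector order: (thr0.a,thr1.a,thr2.a)
SC: 9 outcomes — {0/2/1 0/2/2 1/0/1 1/0/2 1/2/1 1/2/2 2/0/2 2/2/1 2/2/2}
claimed∖SC = {2/0/1}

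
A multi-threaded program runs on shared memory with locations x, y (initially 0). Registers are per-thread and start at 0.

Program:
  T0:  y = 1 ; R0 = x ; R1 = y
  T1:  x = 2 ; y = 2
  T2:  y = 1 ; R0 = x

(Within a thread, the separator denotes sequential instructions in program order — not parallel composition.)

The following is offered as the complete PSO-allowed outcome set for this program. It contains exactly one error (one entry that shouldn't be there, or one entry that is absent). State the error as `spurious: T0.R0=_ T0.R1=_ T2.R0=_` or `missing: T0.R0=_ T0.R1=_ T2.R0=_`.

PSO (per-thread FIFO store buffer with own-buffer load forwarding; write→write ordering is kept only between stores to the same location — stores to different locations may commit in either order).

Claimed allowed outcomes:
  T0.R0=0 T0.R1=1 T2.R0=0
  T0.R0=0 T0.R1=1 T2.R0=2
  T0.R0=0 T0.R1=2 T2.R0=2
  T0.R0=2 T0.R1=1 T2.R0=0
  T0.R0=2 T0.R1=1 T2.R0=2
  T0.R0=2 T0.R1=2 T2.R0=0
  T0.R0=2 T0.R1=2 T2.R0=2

missing: T0.R0=0 T0.R1=2 T2.R0=0

outcome vector order: (T0.R0,T0.R1,T2.R0)
[PSO] allowed = {(0,1,0) (0,1,2) (0,2,0) (0,2,2) (2,1,0) (2,1,2) (2,2,0) (2,2,2)}
PSO∖claimed = {(0,2,0)}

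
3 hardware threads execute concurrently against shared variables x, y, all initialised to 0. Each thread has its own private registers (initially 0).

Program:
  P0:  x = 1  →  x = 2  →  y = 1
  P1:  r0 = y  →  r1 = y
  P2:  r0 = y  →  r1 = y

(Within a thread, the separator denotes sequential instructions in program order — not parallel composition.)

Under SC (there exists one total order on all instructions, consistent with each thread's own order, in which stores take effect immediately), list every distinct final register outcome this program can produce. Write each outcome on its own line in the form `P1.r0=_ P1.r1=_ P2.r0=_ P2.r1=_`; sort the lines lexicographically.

outcome vector order: (P1.r0,P1.r1,P2.r0,P2.r1)
|SC outcomes| = 9

P1.r0=0 P1.r1=0 P2.r0=0 P2.r1=0
P1.r0=0 P1.r1=0 P2.r0=0 P2.r1=1
P1.r0=0 P1.r1=0 P2.r0=1 P2.r1=1
P1.r0=0 P1.r1=1 P2.r0=0 P2.r1=0
P1.r0=0 P1.r1=1 P2.r0=0 P2.r1=1
P1.r0=0 P1.r1=1 P2.r0=1 P2.r1=1
P1.r0=1 P1.r1=1 P2.r0=0 P2.r1=0
P1.r0=1 P1.r1=1 P2.r0=0 P2.r1=1
P1.r0=1 P1.r1=1 P2.r0=1 P2.r1=1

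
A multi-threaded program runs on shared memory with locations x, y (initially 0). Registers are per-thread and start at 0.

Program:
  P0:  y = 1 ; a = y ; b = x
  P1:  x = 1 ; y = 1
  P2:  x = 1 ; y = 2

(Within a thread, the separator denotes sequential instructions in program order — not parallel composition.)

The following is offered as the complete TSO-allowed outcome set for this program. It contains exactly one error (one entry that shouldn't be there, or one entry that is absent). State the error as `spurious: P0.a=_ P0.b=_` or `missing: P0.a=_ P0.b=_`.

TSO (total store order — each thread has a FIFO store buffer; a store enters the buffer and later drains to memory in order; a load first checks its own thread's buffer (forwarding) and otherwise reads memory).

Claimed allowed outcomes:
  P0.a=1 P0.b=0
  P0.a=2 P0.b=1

outcome vector order: (P0.a,P0.b)
under TSO → (1,0); (1,1); (2,1)
TSO∖claimed = {(1,1)}

missing: P0.a=1 P0.b=1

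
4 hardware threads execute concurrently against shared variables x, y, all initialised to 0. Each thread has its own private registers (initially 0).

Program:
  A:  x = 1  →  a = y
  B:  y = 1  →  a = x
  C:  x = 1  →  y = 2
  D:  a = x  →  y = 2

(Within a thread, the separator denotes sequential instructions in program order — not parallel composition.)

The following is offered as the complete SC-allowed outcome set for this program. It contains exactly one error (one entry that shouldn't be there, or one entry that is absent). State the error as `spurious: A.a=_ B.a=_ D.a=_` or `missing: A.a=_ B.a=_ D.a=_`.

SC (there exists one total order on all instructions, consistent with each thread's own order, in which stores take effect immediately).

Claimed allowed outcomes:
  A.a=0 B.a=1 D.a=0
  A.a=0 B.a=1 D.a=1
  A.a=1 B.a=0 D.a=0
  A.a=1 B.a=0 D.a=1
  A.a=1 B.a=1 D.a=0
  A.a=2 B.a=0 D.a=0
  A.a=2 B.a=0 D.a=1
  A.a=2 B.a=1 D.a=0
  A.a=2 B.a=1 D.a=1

missing: A.a=1 B.a=1 D.a=1

outcome vector order: (A.a,B.a,D.a)
[SC] allowed = {<0 1 0>; <0 1 1>; <1 0 0>; <1 0 1>; <1 1 0>; <1 1 1>; <2 0 0>; <2 0 1>; <2 1 0>; <2 1 1>}
SC∖claimed = {<1 1 1>}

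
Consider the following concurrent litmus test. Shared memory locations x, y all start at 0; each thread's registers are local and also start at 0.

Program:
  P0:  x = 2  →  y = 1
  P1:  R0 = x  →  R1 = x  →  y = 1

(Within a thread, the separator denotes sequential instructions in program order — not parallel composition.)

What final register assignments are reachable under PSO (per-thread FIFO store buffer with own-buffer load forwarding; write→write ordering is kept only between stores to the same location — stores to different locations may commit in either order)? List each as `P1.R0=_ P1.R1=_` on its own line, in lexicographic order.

outcome vector order: (P1.R0,P1.R1)
|PSO outcomes| = 3

P1.R0=0 P1.R1=0
P1.R0=0 P1.R1=2
P1.R0=2 P1.R1=2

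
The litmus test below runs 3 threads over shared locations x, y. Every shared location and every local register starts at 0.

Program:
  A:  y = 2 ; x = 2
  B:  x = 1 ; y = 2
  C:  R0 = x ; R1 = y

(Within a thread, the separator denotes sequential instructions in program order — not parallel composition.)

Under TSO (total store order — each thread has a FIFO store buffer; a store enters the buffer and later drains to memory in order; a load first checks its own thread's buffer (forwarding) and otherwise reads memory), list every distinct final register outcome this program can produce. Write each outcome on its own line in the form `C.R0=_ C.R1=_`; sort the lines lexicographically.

C.R0=0 C.R1=0
C.R0=0 C.R1=2
C.R0=1 C.R1=0
C.R0=1 C.R1=2
C.R0=2 C.R1=2

outcome vector order: (C.R0,C.R1)
|TSO outcomes| = 5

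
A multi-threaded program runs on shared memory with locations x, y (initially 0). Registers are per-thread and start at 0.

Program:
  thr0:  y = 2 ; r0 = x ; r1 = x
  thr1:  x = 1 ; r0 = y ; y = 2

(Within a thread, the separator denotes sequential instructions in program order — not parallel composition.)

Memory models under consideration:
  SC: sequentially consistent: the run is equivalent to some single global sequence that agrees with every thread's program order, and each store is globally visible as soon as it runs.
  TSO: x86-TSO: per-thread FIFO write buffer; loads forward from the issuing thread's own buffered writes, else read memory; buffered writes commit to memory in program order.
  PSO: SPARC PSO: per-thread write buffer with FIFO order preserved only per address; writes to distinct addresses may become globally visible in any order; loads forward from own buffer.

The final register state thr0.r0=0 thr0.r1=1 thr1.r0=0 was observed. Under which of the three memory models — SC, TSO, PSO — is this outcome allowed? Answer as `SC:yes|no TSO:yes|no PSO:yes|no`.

outcome vector order: (thr0.r0,thr0.r1,thr1.r0)
[SC] allowed = {0/0/2 0/1/2 1/1/0 1/1/2}
[TSO] allowed = {0/0/0 0/0/2 0/1/0 0/1/2 1/1/0 1/1/2}
[PSO] allowed = {0/0/0 0/0/2 0/1/0 0/1/2 1/1/0 1/1/2}
target 0/1/0 ∈ {TSO,PSO}

SC:no TSO:yes PSO:yes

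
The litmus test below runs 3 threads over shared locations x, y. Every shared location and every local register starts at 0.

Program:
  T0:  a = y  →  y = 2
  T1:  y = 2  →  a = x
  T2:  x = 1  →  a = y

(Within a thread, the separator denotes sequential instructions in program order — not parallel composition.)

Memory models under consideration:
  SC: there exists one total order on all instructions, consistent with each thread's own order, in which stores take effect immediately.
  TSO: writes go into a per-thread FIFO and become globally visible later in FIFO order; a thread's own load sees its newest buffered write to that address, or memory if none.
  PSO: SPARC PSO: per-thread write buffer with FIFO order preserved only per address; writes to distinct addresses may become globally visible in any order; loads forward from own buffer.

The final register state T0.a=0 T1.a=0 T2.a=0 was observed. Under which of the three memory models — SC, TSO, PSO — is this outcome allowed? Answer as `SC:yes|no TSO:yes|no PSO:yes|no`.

outcome vector order: (T0.a,T1.a,T2.a)
SC (6): <0 0 2> <0 1 0> <0 1 2> <2 0 2> <2 1 0> <2 1 2>
TSO (8): <0 0 0> <0 0 2> <0 1 0> <0 1 2> <2 0 0> <2 0 2> <2 1 0> <2 1 2>
PSO (8): <0 0 0> <0 0 2> <0 1 0> <0 1 2> <2 0 0> <2 0 2> <2 1 0> <2 1 2>
target <0 0 0> ∈ {TSO,PSO}

SC:no TSO:yes PSO:yes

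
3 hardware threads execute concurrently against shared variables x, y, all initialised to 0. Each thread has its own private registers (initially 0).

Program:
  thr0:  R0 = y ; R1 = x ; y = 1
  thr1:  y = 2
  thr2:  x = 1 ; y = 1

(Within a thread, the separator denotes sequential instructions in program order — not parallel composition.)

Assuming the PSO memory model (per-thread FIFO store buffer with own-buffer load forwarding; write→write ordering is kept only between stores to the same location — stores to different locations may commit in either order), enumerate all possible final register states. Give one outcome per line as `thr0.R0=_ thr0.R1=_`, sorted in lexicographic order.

thr0.R0=0 thr0.R1=0
thr0.R0=0 thr0.R1=1
thr0.R0=1 thr0.R1=0
thr0.R0=1 thr0.R1=1
thr0.R0=2 thr0.R1=0
thr0.R0=2 thr0.R1=1

outcome vector order: (thr0.R0,thr0.R1)
|PSO outcomes| = 6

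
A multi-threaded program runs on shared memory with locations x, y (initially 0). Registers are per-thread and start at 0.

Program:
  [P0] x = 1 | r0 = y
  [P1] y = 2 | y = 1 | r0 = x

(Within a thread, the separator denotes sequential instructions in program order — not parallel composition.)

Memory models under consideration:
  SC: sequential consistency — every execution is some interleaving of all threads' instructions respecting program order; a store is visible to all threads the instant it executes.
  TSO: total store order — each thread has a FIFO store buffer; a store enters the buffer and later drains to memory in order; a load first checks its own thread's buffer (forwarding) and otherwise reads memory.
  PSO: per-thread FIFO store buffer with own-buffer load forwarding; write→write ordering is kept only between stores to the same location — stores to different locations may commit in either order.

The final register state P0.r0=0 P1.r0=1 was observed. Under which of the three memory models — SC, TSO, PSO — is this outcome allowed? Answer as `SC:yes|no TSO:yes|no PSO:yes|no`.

SC:yes TSO:yes PSO:yes

outcome vector order: (P0.r0,P1.r0)
SC: 4 outcomes — {(0,1) (1,0) (1,1) (2,1)}
TSO: 6 outcomes — {(0,0) (0,1) (1,0) (1,1) (2,0) (2,1)}
PSO: 6 outcomes — {(0,0) (0,1) (1,0) (1,1) (2,0) (2,1)}
target (0,1) ∈ {SC,TSO,PSO}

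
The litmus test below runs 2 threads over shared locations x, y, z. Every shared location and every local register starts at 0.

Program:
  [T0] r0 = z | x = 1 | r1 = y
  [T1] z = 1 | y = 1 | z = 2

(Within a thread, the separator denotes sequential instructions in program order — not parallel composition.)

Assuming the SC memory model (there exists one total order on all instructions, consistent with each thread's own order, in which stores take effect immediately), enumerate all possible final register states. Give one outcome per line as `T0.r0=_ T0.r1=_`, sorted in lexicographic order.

T0.r0=0 T0.r1=0
T0.r0=0 T0.r1=1
T0.r0=1 T0.r1=0
T0.r0=1 T0.r1=1
T0.r0=2 T0.r1=1

outcome vector order: (T0.r0,T0.r1)
|SC outcomes| = 5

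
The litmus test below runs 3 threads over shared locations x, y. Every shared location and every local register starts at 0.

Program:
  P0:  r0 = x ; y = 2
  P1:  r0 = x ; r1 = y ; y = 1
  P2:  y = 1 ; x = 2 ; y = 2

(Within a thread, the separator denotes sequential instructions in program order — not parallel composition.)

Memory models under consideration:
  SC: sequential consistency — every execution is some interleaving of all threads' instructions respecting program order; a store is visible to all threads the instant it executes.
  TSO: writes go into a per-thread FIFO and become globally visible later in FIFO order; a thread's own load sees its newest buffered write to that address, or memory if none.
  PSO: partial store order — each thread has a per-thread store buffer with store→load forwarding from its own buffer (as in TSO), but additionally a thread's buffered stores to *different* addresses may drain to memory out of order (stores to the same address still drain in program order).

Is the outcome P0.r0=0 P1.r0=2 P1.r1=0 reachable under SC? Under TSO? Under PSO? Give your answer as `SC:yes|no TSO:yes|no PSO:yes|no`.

outcome vector order: (P0.r0,P1.r0,P1.r1)
SC (10): 0/0/0, 0/0/1, 0/0/2, 0/2/1, 0/2/2, 2/0/0, 2/0/1, 2/0/2, 2/2/1, 2/2/2
TSO (10): 0/0/0, 0/0/1, 0/0/2, 0/2/1, 0/2/2, 2/0/0, 2/0/1, 2/0/2, 2/2/1, 2/2/2
PSO (12): 0/0/0, 0/0/1, 0/0/2, 0/2/0, 0/2/1, 0/2/2, 2/0/0, 2/0/1, 2/0/2, 2/2/0, 2/2/1, 2/2/2
target 0/2/0 ∈ {PSO}

SC:no TSO:no PSO:yes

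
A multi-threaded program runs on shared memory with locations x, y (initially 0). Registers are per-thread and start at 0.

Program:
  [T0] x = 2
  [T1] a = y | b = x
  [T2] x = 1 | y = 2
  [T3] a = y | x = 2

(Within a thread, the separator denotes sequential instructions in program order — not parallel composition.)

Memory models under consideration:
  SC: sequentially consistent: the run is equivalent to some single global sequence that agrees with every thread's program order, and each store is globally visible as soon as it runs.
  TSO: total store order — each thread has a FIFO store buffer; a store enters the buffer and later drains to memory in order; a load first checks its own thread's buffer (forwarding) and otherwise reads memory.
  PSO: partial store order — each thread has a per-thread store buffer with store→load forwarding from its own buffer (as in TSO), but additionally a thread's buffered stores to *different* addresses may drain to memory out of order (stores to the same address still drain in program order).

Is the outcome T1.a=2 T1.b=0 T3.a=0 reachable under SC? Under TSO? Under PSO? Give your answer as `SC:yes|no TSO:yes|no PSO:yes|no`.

outcome vector order: (T1.a,T1.b,T3.a)
under SC → (0,0,0) (0,0,2) (0,1,0) (0,1,2) (0,2,0) (0,2,2) (2,1,0) (2,1,2) (2,2,0) (2,2,2)
under TSO → (0,0,0) (0,0,2) (0,1,0) (0,1,2) (0,2,0) (0,2,2) (2,1,0) (2,1,2) (2,2,0) (2,2,2)
under PSO → (0,0,0) (0,0,2) (0,1,0) (0,1,2) (0,2,0) (0,2,2) (2,0,0) (2,0,2) (2,1,0) (2,1,2) (2,2,0) (2,2,2)
target (2,0,0) ∈ {PSO}

SC:no TSO:no PSO:yes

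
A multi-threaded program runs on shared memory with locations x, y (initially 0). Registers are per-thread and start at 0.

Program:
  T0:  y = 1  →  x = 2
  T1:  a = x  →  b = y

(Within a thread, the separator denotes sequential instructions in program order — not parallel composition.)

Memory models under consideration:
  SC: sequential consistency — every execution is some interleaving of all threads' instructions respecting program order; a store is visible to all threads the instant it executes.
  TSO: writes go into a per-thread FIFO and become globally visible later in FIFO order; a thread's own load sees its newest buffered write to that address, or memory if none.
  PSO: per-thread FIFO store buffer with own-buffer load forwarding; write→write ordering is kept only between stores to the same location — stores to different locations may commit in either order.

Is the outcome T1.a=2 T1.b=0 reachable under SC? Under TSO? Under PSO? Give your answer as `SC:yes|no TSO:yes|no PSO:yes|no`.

outcome vector order: (T1.a,T1.b)
SC (3): <0 0> <0 1> <2 1>
TSO (3): <0 0> <0 1> <2 1>
PSO (4): <0 0> <0 1> <2 0> <2 1>
target <2 0> ∈ {PSO}

SC:no TSO:no PSO:yes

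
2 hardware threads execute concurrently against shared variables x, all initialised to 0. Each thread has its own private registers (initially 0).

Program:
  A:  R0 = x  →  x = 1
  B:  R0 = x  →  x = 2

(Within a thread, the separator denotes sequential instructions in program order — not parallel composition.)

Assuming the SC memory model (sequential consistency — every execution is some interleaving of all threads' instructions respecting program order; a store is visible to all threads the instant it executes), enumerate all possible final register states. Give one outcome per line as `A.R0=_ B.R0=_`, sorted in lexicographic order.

A.R0=0 B.R0=0
A.R0=0 B.R0=1
A.R0=2 B.R0=0

outcome vector order: (A.R0,B.R0)
|SC outcomes| = 3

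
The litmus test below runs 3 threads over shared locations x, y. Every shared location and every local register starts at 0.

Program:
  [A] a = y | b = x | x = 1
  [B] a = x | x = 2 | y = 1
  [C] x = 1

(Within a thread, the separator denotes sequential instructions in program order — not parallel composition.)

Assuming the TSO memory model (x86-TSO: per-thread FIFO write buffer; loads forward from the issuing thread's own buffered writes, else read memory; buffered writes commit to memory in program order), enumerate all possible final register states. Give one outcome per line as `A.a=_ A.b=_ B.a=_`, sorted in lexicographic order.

outcome vector order: (A.a,A.b,B.a)
|TSO outcomes| = 9

A.a=0 A.b=0 B.a=0
A.a=0 A.b=0 B.a=1
A.a=0 A.b=1 B.a=0
A.a=0 A.b=1 B.a=1
A.a=0 A.b=2 B.a=0
A.a=0 A.b=2 B.a=1
A.a=1 A.b=1 B.a=0
A.a=1 A.b=2 B.a=0
A.a=1 A.b=2 B.a=1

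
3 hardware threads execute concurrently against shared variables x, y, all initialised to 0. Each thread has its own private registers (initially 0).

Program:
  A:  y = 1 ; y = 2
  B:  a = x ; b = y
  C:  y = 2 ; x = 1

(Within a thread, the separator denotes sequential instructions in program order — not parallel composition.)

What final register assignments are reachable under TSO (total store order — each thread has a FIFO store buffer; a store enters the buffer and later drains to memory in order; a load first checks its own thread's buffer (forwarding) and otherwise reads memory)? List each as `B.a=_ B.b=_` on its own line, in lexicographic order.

outcome vector order: (B.a,B.b)
|TSO outcomes| = 5

B.a=0 B.b=0
B.a=0 B.b=1
B.a=0 B.b=2
B.a=1 B.b=1
B.a=1 B.b=2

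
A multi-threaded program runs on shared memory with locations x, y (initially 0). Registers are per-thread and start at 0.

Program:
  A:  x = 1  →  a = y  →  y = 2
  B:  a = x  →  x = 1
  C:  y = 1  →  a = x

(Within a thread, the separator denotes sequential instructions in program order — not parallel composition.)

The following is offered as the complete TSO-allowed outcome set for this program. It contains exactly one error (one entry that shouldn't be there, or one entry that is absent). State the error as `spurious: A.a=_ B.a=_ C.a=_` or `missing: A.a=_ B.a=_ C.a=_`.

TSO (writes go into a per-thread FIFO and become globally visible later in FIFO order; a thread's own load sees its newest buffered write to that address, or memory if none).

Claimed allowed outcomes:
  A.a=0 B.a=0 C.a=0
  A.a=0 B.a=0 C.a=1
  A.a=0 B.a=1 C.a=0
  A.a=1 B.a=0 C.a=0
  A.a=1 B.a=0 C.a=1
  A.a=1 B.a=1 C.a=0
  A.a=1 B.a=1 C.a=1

missing: A.a=0 B.a=1 C.a=1

outcome vector order: (A.a,B.a,C.a)
TSO: 8 outcomes — {(0,0,0), (0,0,1), (0,1,0), (0,1,1), (1,0,0), (1,0,1), (1,1,0), (1,1,1)}
TSO∖claimed = {(0,1,1)}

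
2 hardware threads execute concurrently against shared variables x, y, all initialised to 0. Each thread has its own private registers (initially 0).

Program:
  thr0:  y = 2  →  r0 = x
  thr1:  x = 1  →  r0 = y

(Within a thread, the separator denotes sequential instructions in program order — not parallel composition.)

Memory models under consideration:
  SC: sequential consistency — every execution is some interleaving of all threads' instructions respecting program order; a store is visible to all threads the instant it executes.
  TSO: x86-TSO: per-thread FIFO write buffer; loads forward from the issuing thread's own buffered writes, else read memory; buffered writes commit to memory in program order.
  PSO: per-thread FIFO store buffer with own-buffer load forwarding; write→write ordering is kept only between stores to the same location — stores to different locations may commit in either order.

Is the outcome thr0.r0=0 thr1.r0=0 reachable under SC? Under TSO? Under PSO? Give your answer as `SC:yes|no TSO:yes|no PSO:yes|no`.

SC:no TSO:yes PSO:yes

outcome vector order: (thr0.r0,thr1.r0)
under SC → <0 2>, <1 0>, <1 2>
under TSO → <0 0>, <0 2>, <1 0>, <1 2>
under PSO → <0 0>, <0 2>, <1 0>, <1 2>
target <0 0> ∈ {TSO,PSO}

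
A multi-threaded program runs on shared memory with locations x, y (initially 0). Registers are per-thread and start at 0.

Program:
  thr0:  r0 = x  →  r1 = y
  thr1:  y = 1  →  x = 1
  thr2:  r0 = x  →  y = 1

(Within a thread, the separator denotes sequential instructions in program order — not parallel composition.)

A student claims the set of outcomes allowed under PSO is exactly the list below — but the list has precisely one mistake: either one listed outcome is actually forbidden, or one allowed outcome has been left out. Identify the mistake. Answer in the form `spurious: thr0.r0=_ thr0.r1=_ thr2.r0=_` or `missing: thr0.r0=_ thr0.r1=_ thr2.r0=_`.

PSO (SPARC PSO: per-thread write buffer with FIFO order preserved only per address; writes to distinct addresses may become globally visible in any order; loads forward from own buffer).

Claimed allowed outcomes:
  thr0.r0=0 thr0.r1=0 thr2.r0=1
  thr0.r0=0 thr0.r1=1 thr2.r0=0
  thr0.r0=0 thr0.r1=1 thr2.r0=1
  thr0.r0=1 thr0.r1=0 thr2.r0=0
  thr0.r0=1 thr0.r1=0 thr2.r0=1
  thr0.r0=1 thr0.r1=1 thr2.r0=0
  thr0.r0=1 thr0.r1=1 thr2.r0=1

missing: thr0.r0=0 thr0.r1=0 thr2.r0=0

outcome vector order: (thr0.r0,thr0.r1,thr2.r0)
[PSO] allowed = {000, 001, 010, 011, 100, 101, 110, 111}
PSO∖claimed = {000}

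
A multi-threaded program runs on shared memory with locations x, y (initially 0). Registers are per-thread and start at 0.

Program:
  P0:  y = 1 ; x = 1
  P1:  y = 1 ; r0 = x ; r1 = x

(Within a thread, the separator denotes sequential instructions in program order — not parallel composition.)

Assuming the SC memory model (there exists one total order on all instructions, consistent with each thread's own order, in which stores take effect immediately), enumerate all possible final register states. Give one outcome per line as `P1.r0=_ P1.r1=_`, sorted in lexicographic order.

P1.r0=0 P1.r1=0
P1.r0=0 P1.r1=1
P1.r0=1 P1.r1=1

outcome vector order: (P1.r0,P1.r1)
|SC outcomes| = 3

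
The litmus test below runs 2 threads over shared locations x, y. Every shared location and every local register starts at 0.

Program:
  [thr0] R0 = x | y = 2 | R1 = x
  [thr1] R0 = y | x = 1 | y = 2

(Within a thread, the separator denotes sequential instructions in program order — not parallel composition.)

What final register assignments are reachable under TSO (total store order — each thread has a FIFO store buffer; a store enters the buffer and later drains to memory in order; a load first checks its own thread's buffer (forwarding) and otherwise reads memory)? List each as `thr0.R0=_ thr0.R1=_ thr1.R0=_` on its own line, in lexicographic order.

outcome vector order: (thr0.R0,thr0.R1,thr1.R0)
|TSO outcomes| = 5

thr0.R0=0 thr0.R1=0 thr1.R0=0
thr0.R0=0 thr0.R1=0 thr1.R0=2
thr0.R0=0 thr0.R1=1 thr1.R0=0
thr0.R0=0 thr0.R1=1 thr1.R0=2
thr0.R0=1 thr0.R1=1 thr1.R0=0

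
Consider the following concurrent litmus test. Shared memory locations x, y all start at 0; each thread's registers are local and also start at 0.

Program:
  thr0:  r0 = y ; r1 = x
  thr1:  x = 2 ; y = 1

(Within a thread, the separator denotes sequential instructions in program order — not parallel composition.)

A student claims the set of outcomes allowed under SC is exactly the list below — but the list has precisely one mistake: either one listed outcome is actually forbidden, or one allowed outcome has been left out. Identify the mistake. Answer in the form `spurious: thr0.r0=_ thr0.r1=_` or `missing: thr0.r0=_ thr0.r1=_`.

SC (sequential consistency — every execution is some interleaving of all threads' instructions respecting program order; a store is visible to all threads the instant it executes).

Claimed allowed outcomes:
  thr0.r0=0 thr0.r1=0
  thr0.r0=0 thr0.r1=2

outcome vector order: (thr0.r0,thr0.r1)
SC (3): (0,0), (0,2), (1,2)
SC∖claimed = {(1,2)}

missing: thr0.r0=1 thr0.r1=2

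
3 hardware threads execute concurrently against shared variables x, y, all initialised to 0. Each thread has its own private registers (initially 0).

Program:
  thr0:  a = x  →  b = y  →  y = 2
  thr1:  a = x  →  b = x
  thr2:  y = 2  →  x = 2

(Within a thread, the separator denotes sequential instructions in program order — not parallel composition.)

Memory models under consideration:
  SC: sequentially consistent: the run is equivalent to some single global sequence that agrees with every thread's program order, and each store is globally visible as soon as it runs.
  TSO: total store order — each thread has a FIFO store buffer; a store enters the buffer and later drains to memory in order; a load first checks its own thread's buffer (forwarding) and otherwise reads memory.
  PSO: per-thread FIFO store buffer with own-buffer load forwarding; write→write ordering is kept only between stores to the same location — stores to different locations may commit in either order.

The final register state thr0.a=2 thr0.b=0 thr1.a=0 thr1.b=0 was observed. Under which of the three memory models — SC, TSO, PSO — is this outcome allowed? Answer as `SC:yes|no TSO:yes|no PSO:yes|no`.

SC:no TSO:no PSO:yes

outcome vector order: (thr0.a,thr0.b,thr1.a,thr1.b)
under SC → 0/0/0/0, 0/0/0/2, 0/0/2/2, 0/2/0/0, 0/2/0/2, 0/2/2/2, 2/2/0/0, 2/2/0/2, 2/2/2/2
under TSO → 0/0/0/0, 0/0/0/2, 0/0/2/2, 0/2/0/0, 0/2/0/2, 0/2/2/2, 2/2/0/0, 2/2/0/2, 2/2/2/2
under PSO → 0/0/0/0, 0/0/0/2, 0/0/2/2, 0/2/0/0, 0/2/0/2, 0/2/2/2, 2/0/0/0, 2/0/0/2, 2/0/2/2, 2/2/0/0, 2/2/0/2, 2/2/2/2
target 2/0/0/0 ∈ {PSO}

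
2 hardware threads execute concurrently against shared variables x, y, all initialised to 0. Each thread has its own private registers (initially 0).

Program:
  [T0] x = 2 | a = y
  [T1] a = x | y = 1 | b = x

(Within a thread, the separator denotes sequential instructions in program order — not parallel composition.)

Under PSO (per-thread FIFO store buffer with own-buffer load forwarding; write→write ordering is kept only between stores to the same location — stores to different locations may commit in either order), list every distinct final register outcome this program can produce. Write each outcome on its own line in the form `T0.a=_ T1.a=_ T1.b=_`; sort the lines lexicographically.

outcome vector order: (T0.a,T1.a,T1.b)
|PSO outcomes| = 6

T0.a=0 T1.a=0 T1.b=0
T0.a=0 T1.a=0 T1.b=2
T0.a=0 T1.a=2 T1.b=2
T0.a=1 T1.a=0 T1.b=0
T0.a=1 T1.a=0 T1.b=2
T0.a=1 T1.a=2 T1.b=2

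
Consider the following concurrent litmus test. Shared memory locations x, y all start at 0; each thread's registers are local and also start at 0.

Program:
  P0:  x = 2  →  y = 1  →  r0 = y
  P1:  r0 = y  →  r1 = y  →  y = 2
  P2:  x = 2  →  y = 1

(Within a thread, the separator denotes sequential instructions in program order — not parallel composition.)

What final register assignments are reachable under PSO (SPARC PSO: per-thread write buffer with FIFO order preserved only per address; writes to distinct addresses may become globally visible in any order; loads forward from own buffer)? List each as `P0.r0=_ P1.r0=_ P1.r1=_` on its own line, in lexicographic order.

P0.r0=1 P1.r0=0 P1.r1=0
P0.r0=1 P1.r0=0 P1.r1=1
P0.r0=1 P1.r0=1 P1.r1=1
P0.r0=2 P1.r0=0 P1.r1=0
P0.r0=2 P1.r0=0 P1.r1=1
P0.r0=2 P1.r0=1 P1.r1=1

outcome vector order: (P0.r0,P1.r0,P1.r1)
|PSO outcomes| = 6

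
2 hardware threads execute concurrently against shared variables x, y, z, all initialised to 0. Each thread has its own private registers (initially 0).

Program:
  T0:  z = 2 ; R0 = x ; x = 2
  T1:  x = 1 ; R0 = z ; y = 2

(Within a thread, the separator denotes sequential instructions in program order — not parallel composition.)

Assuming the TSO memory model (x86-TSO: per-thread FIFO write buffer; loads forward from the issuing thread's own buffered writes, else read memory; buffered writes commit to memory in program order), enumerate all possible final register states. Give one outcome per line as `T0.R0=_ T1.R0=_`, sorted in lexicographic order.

outcome vector order: (T0.R0,T1.R0)
|TSO outcomes| = 4

T0.R0=0 T1.R0=0
T0.R0=0 T1.R0=2
T0.R0=1 T1.R0=0
T0.R0=1 T1.R0=2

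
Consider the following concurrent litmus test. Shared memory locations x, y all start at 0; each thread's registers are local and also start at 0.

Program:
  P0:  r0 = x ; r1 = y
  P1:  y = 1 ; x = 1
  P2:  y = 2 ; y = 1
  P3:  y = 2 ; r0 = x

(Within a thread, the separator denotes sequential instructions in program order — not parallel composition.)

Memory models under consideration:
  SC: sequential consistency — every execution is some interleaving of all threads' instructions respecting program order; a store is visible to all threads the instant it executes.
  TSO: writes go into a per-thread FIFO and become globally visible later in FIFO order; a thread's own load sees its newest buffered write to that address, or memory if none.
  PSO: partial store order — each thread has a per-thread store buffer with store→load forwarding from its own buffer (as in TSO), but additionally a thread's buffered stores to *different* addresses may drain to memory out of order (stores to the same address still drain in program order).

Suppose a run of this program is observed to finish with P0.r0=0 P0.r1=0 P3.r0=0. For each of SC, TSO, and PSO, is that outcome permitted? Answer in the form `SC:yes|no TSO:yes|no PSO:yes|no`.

outcome vector order: (P0.r0,P0.r1,P3.r0)
[SC] allowed = {<0 0 0> <0 0 1> <0 1 0> <0 1 1> <0 2 0> <0 2 1> <1 1 0> <1 1 1> <1 2 0> <1 2 1>}
[TSO] allowed = {<0 0 0> <0 0 1> <0 1 0> <0 1 1> <0 2 0> <0 2 1> <1 1 0> <1 1 1> <1 2 0> <1 2 1>}
[PSO] allowed = {<0 0 0> <0 0 1> <0 1 0> <0 1 1> <0 2 0> <0 2 1> <1 0 0> <1 0 1> <1 1 0> <1 1 1> <1 2 0> <1 2 1>}
target <0 0 0> ∈ {SC,TSO,PSO}

SC:yes TSO:yes PSO:yes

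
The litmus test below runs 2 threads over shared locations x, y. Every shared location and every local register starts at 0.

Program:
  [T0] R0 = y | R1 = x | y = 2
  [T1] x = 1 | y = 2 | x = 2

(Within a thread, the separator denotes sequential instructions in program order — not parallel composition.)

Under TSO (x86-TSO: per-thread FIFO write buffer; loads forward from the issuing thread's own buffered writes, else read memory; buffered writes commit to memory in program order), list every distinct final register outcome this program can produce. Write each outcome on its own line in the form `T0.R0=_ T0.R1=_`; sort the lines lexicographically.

T0.R0=0 T0.R1=0
T0.R0=0 T0.R1=1
T0.R0=0 T0.R1=2
T0.R0=2 T0.R1=1
T0.R0=2 T0.R1=2

outcome vector order: (T0.R0,T0.R1)
|TSO outcomes| = 5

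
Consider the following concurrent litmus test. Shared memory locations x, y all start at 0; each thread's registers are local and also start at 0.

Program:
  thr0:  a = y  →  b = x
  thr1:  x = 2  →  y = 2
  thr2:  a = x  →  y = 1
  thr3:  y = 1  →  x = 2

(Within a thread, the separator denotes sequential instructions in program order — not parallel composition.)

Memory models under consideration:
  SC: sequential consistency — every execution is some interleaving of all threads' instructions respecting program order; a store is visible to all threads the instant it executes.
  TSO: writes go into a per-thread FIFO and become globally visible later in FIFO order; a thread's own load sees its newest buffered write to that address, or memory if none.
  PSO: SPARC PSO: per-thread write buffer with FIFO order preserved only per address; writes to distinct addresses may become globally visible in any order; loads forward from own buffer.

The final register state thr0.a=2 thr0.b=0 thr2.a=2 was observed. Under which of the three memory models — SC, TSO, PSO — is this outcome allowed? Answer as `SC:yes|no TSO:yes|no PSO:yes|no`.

SC:no TSO:no PSO:yes

outcome vector order: (thr0.a,thr0.b,thr2.a)
SC: 10 outcomes — {<0 0 0>; <0 0 2>; <0 2 0>; <0 2 2>; <1 0 0>; <1 0 2>; <1 2 0>; <1 2 2>; <2 2 0>; <2 2 2>}
TSO: 10 outcomes — {<0 0 0>; <0 0 2>; <0 2 0>; <0 2 2>; <1 0 0>; <1 0 2>; <1 2 0>; <1 2 2>; <2 2 0>; <2 2 2>}
PSO: 12 outcomes — {<0 0 0>; <0 0 2>; <0 2 0>; <0 2 2>; <1 0 0>; <1 0 2>; <1 2 0>; <1 2 2>; <2 0 0>; <2 0 2>; <2 2 0>; <2 2 2>}
target <2 0 2> ∈ {PSO}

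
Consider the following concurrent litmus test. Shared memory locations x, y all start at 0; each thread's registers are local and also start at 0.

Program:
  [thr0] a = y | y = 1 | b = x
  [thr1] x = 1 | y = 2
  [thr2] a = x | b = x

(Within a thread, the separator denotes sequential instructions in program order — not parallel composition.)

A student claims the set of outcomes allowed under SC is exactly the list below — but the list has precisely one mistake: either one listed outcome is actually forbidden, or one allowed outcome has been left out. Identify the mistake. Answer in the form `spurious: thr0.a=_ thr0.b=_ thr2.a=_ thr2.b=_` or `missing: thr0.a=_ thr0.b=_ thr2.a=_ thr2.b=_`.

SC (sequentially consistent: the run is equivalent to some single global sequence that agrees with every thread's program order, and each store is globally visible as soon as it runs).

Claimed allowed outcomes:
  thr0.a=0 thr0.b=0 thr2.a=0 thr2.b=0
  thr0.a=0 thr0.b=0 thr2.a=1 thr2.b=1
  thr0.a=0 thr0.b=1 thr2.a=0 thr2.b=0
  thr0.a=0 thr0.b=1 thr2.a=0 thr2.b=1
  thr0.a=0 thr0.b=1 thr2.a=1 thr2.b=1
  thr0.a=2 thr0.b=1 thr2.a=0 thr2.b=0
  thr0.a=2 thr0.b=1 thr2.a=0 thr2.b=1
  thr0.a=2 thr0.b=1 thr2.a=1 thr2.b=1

outcome vector order: (thr0.a,thr0.b,thr2.a,thr2.b)
under SC → <0 0 0 0> <0 0 0 1> <0 0 1 1> <0 1 0 0> <0 1 0 1> <0 1 1 1> <2 1 0 0> <2 1 0 1> <2 1 1 1>
SC∖claimed = {<0 0 0 1>}

missing: thr0.a=0 thr0.b=0 thr2.a=0 thr2.b=1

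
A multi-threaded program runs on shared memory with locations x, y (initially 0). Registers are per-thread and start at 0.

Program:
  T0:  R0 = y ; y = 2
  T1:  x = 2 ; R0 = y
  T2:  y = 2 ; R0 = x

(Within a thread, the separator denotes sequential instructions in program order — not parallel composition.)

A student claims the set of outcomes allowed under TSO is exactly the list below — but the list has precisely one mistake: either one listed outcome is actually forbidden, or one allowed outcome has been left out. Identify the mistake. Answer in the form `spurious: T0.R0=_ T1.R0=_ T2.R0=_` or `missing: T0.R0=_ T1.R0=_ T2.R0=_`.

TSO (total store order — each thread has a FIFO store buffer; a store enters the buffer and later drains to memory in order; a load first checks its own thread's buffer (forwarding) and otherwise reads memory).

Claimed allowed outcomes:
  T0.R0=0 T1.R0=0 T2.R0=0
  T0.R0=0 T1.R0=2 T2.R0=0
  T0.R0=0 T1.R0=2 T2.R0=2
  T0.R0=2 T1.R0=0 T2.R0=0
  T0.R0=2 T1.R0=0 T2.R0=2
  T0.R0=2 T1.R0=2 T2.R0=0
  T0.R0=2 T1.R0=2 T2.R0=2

outcome vector order: (T0.R0,T1.R0,T2.R0)
TSO (8): 000, 002, 020, 022, 200, 202, 220, 222
TSO∖claimed = {002}

missing: T0.R0=0 T1.R0=0 T2.R0=2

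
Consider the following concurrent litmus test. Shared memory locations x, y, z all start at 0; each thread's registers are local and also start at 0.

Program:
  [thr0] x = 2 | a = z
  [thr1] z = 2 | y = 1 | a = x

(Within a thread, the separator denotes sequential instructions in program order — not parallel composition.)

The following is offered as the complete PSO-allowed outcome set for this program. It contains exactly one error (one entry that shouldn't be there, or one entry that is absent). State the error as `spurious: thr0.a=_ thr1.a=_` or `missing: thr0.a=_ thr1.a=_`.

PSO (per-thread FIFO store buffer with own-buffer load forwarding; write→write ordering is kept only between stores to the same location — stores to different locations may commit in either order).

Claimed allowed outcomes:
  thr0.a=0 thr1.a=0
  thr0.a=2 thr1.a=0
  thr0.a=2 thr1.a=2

outcome vector order: (thr0.a,thr1.a)
PSO: 4 outcomes — {<0 0>; <0 2>; <2 0>; <2 2>}
PSO∖claimed = {<0 2>}

missing: thr0.a=0 thr1.a=2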